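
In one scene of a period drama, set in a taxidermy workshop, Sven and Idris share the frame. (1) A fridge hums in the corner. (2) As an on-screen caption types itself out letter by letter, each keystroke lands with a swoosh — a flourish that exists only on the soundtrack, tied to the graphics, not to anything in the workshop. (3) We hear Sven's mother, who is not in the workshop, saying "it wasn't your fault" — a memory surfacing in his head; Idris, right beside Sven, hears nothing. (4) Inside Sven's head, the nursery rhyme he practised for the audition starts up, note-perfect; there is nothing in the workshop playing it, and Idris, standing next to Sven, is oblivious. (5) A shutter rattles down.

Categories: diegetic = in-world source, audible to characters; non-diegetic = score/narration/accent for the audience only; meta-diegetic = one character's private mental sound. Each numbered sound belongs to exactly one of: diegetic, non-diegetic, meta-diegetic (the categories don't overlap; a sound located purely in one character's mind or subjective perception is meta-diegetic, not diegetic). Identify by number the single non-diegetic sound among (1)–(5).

2

(1) is diegetic: ambient/room sound belonging to the story's physical space.
(2) sound married to a title/caption — outside the diegesis by definition → non-diegetic.
Sound (3): it's Sven's recollection rendered as sound; the other character can't hear it, so meta-diegetic.
Sound (4): remembered music, private to Sven — Idris is oblivious because it isn't in the room, so meta-diegetic.
Sound (5): the sound comes from a shutter physically present in the location, so diegetic.
Only (2) is non-diegetic.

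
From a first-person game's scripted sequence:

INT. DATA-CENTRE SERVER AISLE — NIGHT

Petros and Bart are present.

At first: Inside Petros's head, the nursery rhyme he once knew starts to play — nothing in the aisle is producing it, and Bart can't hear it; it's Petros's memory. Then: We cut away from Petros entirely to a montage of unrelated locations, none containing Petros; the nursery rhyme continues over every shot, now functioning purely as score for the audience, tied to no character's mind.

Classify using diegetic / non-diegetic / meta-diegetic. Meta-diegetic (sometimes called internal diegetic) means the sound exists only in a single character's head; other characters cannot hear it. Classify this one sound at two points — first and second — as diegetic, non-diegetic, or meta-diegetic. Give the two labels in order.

meta-diegetic, non-diegetic

First: the music lives inside Petros's mind alone; Bart can't hear it → meta-diegetic.
Second: once it plays over shots Petros isn't in, detached from any character's subjectivity, it's conventional underscore → non-diegetic.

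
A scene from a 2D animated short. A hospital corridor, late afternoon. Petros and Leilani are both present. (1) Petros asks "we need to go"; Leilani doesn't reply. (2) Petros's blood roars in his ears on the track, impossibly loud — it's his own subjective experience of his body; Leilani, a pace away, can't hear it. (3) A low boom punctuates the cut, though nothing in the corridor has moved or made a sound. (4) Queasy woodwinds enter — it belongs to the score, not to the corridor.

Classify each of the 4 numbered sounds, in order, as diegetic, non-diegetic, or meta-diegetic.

(1) Petros is a character speaking aloud in the scene → diegetic.
(2) it's Petros's internal bodily sensation rendered as sound; only Petros 'hears' it → meta-diegetic.
Sound (3): it's a sound-design accent with no in-world source; no one in the scene can hear it, so non-diegetic.
(4) score with no on-screen or off-screen source; it exists for the audience alone → non-diegetic.

diegetic, meta-diegetic, non-diegetic, non-diegetic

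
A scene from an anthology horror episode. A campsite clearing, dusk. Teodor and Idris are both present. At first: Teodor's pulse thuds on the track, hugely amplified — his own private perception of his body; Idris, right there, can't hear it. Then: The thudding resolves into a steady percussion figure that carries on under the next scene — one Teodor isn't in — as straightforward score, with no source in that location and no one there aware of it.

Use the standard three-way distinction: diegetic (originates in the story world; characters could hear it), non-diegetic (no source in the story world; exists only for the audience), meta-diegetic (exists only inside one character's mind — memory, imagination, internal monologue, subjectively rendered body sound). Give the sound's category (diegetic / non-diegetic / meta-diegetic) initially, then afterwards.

Initially: it's Teodor's subjective body sound, inaudible to Idris → meta-diegetic.
Afterwards: detached from Teodor and playing as sourceless score over a scene he isn't in — for the audience only → non-diegetic.

meta-diegetic, non-diegetic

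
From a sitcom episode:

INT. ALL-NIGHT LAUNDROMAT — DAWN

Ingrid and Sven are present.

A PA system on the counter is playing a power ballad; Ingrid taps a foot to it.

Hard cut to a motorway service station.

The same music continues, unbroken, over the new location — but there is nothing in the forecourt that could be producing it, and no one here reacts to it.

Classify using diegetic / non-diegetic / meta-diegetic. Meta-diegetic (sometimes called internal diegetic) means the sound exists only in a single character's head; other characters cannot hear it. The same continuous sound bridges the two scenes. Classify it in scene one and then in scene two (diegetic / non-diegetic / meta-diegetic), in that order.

Scene one: a PA system is an on-screen source and Ingrid reacts to it → diegetic.
Scene two: there is no source in the forecourt and no one hears it — it's now underscore → non-diegetic.

diegetic, non-diegetic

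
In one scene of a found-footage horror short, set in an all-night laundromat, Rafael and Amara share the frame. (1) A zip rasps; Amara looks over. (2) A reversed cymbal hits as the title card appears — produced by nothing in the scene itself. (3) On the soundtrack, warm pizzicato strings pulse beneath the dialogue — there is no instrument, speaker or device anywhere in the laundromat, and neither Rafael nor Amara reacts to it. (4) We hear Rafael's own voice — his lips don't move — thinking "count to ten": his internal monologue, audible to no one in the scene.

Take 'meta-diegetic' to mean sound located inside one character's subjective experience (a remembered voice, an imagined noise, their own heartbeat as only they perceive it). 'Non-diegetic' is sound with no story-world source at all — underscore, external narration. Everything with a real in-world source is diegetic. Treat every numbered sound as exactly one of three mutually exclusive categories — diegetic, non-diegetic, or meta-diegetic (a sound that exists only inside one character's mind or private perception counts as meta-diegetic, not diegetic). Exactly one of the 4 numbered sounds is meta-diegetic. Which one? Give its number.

Sound (1): the sound comes from a zip physically present in the location, so diegetic.
Sound (2): an editorial stinger — it belongs to the cut, not the story world, so non-diegetic.
Sound (3): it has no source in the story world and no character can hear it — it's underscore, so non-diegetic.
(4) is meta-diegetic: Rafael's thought-voice: a private mental sound no other character can hear.
Only (4) is meta-diegetic.

4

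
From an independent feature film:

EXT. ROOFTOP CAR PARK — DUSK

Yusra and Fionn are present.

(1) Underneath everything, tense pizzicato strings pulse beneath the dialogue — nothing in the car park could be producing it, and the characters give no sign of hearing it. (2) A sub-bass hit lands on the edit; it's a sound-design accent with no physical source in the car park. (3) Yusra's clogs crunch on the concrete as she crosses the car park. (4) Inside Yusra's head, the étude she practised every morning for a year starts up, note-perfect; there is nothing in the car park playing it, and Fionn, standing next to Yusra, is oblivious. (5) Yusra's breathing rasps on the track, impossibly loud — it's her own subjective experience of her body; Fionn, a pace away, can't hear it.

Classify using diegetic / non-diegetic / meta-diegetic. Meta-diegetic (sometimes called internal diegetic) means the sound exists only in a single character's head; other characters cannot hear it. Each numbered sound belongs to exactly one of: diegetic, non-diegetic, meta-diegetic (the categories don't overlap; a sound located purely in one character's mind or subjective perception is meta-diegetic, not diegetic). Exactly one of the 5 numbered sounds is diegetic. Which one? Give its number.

(1) it has no source in the story world and no character can hear it — it's underscore → non-diegetic.
(2) is non-diegetic: nothing in the scene produces it; it's an accent added for the audience.
(3) is diegetic: Yusra's footsteps are produced in the story world.
Sound (4): remembered music, private to Yusra — Fionn is oblivious because it isn't in the room, so meta-diegetic.
Sound (5): a subjective body sound — Yusra's private perception, inaudible to Fionn, so meta-diegetic.
Only (3) is diegetic.

3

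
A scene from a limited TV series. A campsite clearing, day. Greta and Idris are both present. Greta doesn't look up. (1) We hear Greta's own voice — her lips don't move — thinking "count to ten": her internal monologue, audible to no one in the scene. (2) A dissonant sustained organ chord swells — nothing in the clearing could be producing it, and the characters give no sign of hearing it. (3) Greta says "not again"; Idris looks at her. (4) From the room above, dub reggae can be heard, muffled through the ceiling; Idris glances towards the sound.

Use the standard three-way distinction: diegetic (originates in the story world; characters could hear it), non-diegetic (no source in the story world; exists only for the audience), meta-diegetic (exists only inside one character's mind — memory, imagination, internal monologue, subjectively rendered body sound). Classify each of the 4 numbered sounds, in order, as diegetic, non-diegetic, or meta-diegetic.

(1) it's Greta's unspoken thought, heard only by the audience via her subjectivity → meta-diegetic.
(2) nothing in the clearing produces it and the characters don't hear it — pure soundtrack → non-diegetic.
(3) Greta is a character speaking aloud in the scene → diegetic.
(4) off-screen diegetic: the source is out of frame but still in the story's space → diegetic.

meta-diegetic, non-diegetic, diegetic, diegetic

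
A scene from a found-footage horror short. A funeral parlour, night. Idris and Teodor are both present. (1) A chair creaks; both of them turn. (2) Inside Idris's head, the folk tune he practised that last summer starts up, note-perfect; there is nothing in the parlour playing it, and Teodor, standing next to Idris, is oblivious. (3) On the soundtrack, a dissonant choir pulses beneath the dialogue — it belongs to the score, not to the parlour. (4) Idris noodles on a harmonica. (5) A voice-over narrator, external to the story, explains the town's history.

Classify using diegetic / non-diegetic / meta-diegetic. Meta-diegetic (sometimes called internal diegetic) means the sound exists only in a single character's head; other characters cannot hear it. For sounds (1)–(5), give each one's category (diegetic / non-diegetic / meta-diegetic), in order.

(1) a chair is a real object/event in the scene's world → diegetic.
(2) is meta-diegetic: it lives in Idris's subjectivity, not in the parlour.
(3) score with no on-screen or off-screen source; it exists for the audience alone → non-diegetic.
Sound (4): the instrument and the performer are both in the scene, so diegetic.
(5) commentary laid over the scene from outside the fiction → non-diegetic.

diegetic, meta-diegetic, non-diegetic, diegetic, non-diegetic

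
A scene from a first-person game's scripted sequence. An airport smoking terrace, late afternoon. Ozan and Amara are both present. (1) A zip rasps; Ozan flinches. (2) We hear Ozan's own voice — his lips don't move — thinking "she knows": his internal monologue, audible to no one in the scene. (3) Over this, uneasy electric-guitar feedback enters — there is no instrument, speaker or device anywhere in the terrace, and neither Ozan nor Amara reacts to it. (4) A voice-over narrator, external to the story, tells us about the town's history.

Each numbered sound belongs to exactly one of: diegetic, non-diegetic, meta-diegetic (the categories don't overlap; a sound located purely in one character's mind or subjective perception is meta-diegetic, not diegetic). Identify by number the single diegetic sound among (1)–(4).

1

(1) is diegetic: the sound comes from a zip physically present in the location.
(2) is meta-diegetic: internal monologue — inside Ozan's mind, not spoken into the scene.
(3) is non-diegetic: it has no source in the story world and no character can hear it — it's underscore.
(4) external voice-over — not a character, not heard by anyone in the scene → non-diegetic.
Only (1) is diegetic.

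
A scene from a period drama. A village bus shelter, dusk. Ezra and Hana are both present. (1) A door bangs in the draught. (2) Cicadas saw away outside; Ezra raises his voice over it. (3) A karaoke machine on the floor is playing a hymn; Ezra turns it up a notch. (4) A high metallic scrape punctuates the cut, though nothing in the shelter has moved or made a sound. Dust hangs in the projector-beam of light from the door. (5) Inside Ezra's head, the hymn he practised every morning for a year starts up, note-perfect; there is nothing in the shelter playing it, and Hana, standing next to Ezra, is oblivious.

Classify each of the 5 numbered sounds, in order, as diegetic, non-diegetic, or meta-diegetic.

diegetic, diegetic, diegetic, non-diegetic, meta-diegetic

(1) the sound comes from a door physically present in the location → diegetic.
(2) cicadas is part of the location's real environment → diegetic.
(3) the music comes from an on-screen device that Ezra responds to → diegetic.
(4) nothing in the scene produces it; it's an accent added for the audience → non-diegetic.
Sound (5): it lives in Ezra's subjectivity, not in the shelter, so meta-diegetic.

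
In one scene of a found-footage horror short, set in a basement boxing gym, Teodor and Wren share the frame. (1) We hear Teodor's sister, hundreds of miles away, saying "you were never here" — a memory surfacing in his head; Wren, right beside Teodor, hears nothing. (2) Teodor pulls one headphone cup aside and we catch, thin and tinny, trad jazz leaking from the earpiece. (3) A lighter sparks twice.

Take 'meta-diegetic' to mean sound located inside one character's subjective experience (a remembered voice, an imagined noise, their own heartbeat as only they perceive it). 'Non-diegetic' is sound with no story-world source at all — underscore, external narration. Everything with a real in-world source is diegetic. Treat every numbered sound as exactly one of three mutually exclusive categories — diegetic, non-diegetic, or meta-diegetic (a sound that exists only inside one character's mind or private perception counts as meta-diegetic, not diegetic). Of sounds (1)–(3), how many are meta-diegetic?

1

(1) is meta-diegetic: the voice is a memory playing only inside Teodor's mind; Wren can't hear it.
(2) is diegetic: it's leaking from a physical pair of headphones in the scene.
(3) is diegetic: an in-world source (a lighter); characters could hear it.
So 1 of the 3 is meta-diegetic: (1).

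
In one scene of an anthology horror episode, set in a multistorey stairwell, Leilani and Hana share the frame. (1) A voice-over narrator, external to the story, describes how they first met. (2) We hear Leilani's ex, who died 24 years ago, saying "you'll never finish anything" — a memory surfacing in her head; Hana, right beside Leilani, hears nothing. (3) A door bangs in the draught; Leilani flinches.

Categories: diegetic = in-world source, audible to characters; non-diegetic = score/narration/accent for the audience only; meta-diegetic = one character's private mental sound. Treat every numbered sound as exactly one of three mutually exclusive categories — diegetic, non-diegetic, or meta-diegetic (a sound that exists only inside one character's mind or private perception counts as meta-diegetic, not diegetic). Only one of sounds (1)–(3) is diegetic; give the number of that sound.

(1) is non-diegetic: external voice-over — not a character, not heard by anyone in the scene.
(2) it's Leilani's recollection rendered as sound; the other character can't hear it → meta-diegetic.
(3) is diegetic: an in-world source (a door); characters could hear it.
Only (3) is diegetic.

3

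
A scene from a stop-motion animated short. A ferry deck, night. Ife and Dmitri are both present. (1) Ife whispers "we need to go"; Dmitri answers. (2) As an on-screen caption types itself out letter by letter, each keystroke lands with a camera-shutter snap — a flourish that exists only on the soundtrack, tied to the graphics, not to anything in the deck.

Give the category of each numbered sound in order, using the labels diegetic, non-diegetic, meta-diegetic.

(1) is diegetic: Ife is a character speaking aloud in the scene.
Sound (2): sound married to a title/caption — outside the diegesis by definition, so non-diegetic.

diegetic, non-diegetic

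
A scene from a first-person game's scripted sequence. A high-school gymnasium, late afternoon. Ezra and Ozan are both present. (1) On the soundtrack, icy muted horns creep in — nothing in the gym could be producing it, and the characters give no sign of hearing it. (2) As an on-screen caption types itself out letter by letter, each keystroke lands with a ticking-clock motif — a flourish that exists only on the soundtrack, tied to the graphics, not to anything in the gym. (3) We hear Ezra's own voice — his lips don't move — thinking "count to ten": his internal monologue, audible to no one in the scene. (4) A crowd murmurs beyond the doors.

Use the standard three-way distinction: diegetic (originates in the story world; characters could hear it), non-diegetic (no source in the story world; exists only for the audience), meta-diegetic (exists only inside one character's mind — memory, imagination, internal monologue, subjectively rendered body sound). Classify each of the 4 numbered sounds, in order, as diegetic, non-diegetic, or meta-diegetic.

(1) nothing in the gym produces it and the characters don't hear it — pure soundtrack → non-diegetic.
(2) is non-diegetic: sound married to a title/caption — outside the diegesis by definition.
(3) internal monologue — inside Ezra's mind, not spoken into the scene → meta-diegetic.
(4) is diegetic: it's the actual ambient sound of the location.

non-diegetic, non-diegetic, meta-diegetic, diegetic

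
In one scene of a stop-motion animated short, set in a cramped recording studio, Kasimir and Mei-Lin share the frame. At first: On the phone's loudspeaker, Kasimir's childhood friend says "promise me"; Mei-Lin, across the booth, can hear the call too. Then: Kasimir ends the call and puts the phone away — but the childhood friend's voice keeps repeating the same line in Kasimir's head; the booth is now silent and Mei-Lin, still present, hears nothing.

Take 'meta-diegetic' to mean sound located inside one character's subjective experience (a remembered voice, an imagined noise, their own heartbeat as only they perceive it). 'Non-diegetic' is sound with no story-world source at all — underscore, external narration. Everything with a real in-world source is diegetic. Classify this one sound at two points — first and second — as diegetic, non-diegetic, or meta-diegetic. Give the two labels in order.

diegetic, meta-diegetic

First: the loudspeaker is an in-world source; both Kasimir and Mei-Lin hear the call → diegetic.
Second: with the phone off, the voice continues only as Kasimir's private mental replay — Mei-Lin can't hear it → meta-diegetic.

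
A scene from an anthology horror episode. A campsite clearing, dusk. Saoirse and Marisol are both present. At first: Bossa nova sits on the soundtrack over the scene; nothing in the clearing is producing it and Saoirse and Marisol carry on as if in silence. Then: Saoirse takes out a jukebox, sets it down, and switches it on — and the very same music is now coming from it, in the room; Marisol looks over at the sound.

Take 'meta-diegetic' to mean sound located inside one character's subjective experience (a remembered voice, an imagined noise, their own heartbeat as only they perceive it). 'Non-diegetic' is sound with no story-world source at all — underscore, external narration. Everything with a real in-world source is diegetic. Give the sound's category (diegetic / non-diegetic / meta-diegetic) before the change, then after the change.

Before the change: no in-world source exists and no character can hear it — underscore → non-diegetic.
After the change: a jukebox is now a real source in the story world and the characters hear it → diegetic.

non-diegetic, diegetic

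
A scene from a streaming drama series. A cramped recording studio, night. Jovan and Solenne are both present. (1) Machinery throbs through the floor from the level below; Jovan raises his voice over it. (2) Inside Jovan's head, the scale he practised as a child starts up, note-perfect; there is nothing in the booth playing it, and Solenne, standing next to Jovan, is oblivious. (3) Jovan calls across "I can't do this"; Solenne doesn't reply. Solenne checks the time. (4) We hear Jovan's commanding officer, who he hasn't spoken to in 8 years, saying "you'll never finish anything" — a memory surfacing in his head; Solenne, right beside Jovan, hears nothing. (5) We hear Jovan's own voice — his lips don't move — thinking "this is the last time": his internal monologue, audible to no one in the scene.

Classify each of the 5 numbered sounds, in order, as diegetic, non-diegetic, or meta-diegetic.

diegetic, meta-diegetic, diegetic, meta-diegetic, meta-diegetic

(1) machinery is part of the location's real environment → diegetic.
Sound (2): it lives in Jovan's subjectivity, not in the booth, so meta-diegetic.
(3) on-screen dialogue — Jovan speaks and Solenne is there to hear → diegetic.
Sound (4): a remembered line, private to Jovan — not present in the room, not audible to Solenne, so meta-diegetic.
Sound (5): internal monologue — inside Jovan's mind, not spoken into the scene, so meta-diegetic.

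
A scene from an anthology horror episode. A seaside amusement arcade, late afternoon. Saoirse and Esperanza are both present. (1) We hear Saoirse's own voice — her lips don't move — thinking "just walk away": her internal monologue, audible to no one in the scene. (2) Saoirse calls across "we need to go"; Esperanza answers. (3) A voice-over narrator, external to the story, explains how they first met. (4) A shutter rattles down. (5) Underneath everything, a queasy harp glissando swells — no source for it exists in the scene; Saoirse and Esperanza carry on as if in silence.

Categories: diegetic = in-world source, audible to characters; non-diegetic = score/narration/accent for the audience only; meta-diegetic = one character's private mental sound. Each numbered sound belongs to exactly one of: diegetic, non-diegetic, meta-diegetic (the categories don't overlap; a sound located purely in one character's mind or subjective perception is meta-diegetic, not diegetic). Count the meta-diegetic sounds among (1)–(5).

(1) is meta-diegetic: internal monologue — inside Saoirse's mind, not spoken into the scene.
(2) is diegetic: spoken by a character present in the story world.
Sound (3): the narrator exists outside the story world, addressing only the audience, so non-diegetic.
(4) the sound comes from a shutter physically present in the location → diegetic.
(5) it has no source in the story world and no character can hear it — it's underscore → non-diegetic.
So 1 of the 5 is meta-diegetic: (1).

1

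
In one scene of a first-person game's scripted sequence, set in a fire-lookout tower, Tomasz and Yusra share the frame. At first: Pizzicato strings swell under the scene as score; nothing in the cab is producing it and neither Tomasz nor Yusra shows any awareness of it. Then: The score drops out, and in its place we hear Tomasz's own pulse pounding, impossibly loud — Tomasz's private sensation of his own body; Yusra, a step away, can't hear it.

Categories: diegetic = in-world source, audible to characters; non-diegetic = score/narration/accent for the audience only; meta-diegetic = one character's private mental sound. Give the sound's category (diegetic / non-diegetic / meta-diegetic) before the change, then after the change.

non-diegetic, meta-diegetic

Before the change: underscore with no in-world source, inaudible to the characters → non-diegetic.
After the change: the body sound is Tomasz's subjective perception alone — Yusra can't hear it → meta-diegetic.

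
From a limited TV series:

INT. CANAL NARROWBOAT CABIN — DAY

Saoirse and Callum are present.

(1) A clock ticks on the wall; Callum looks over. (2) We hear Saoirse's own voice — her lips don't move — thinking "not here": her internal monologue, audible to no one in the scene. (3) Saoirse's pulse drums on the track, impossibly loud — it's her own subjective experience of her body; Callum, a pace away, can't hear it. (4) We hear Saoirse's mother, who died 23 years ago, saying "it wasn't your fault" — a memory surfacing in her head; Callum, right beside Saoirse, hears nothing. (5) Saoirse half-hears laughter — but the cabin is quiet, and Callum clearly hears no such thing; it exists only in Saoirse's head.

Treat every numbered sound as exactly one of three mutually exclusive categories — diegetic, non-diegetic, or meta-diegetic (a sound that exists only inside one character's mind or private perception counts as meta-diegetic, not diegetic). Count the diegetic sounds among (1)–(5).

(1) a clock is a real object/event in the scene's world → diegetic.
Sound (2): Saoirse's thought-voice: a private mental sound no other character can hear, so meta-diegetic.
Sound (3): it's Saoirse's internal bodily sensation rendered as sound; only Saoirse 'hears' it, so meta-diegetic.
(4) the voice is a memory playing only inside Saoirse's mind; Callum can't hear it → meta-diegetic.
Sound (5): subjective to Saoirse: the cabin is silent and Callum hears nothing, so meta-diegetic.
So 1 of the 5 is diegetic: (1).

1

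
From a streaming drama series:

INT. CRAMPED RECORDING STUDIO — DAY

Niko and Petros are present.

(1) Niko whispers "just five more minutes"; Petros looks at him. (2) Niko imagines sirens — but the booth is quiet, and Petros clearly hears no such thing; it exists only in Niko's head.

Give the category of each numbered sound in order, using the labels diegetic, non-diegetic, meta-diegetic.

Sound (1): spoken by a character present in the story world, so diegetic.
Sound (2): subjective to Niko: the booth is silent and Petros hears nothing, so meta-diegetic.

diegetic, meta-diegetic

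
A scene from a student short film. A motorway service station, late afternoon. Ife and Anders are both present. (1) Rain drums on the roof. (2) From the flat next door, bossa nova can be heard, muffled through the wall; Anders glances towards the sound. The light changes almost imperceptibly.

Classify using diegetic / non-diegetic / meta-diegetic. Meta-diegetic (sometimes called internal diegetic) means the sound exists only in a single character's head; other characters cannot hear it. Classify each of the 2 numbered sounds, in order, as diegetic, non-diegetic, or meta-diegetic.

diegetic, diegetic

Sound (1): rain is part of the location's real environment, so diegetic.
Sound (2): off-screen diegetic: the source is out of frame but still in the story's space, so diegetic.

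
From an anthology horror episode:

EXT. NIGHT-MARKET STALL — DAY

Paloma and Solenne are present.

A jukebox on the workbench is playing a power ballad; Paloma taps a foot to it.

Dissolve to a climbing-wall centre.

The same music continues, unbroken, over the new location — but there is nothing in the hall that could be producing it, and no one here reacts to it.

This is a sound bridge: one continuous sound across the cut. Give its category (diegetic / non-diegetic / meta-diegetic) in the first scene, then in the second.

Scene one: a jukebox is an on-screen source and Paloma reacts to it → diegetic.
Scene two: there is no source in the hall and no one hears it — it's now underscore → non-diegetic.

diegetic, non-diegetic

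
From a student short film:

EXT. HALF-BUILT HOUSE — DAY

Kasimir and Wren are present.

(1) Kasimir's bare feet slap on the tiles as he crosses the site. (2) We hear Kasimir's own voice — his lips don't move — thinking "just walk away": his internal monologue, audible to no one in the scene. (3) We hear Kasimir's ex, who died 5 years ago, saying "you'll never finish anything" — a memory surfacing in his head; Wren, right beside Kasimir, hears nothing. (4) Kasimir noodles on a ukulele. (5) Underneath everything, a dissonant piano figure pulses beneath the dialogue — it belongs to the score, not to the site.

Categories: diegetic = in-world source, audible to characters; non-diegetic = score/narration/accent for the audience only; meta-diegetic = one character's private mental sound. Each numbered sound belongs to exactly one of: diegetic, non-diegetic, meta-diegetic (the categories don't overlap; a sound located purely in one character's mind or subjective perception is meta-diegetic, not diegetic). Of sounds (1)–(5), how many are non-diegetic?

1

(1) is diegetic: it's the physical sound of Kasimir moving in the space.
(2) Kasimir's thought-voice: a private mental sound no other character can hear → meta-diegetic.
(3) a remembered line, private to Kasimir — not present in the room, not audible to Wren → meta-diegetic.
Sound (4): a character is playing a ukulele on screen, so diegetic.
(5) it has no source in the story world and no character can hear it — it's underscore → non-diegetic.
Non-diegetic: (5) — that's 1.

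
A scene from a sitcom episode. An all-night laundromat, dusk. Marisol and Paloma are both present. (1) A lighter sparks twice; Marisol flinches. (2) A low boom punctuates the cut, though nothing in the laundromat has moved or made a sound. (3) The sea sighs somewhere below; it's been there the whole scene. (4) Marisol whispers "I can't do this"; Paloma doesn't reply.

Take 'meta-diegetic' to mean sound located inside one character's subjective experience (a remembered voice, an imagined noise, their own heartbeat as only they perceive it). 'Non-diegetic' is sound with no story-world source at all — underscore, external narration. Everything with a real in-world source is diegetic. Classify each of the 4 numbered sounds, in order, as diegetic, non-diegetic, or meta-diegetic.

(1) an in-world source (a lighter); characters could hear it → diegetic.
(2) it's a sound-design accent with no in-world source; no one in the scene can hear it → non-diegetic.
(3) the sea is part of the location's real environment → diegetic.
(4) is diegetic: Marisol is a character speaking aloud in the scene.

diegetic, non-diegetic, diegetic, diegetic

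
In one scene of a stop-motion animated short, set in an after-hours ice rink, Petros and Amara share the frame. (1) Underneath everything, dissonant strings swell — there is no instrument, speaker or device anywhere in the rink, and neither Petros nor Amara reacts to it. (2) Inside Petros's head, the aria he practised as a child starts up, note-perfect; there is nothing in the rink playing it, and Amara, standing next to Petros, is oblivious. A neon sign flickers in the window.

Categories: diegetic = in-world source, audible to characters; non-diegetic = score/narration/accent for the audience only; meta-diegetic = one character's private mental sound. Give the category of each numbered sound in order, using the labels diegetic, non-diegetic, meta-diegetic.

non-diegetic, meta-diegetic

(1) nothing in the rink produces it and the characters don't hear it — pure soundtrack → non-diegetic.
(2) is meta-diegetic: it lives in Petros's subjectivity, not in the rink.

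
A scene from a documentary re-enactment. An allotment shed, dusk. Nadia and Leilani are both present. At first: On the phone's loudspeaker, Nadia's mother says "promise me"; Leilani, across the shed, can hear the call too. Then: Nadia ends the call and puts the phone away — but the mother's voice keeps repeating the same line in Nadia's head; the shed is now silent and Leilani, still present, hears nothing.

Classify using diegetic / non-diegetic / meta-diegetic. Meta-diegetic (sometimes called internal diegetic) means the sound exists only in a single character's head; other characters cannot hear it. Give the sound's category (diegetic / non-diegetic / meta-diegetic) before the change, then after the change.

Before the change: the loudspeaker is an in-world source; both Nadia and Leilani hear the call → diegetic.
After the change: with the phone off, the voice continues only as Nadia's private mental replay — Leilani can't hear it → meta-diegetic.

diegetic, meta-diegetic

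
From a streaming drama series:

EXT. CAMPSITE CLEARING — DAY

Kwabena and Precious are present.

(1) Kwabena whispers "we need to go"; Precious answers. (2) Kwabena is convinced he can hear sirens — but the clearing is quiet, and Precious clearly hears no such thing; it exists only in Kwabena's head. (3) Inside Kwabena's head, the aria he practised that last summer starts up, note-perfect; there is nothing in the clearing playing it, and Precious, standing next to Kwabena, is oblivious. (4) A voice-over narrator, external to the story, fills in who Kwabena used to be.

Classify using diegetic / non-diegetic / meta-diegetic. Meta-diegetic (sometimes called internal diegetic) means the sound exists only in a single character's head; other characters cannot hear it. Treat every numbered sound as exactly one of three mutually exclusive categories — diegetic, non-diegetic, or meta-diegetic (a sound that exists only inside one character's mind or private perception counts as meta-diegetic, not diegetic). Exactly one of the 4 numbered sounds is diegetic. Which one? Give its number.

1

(1) spoken by a character present in the story world → diegetic.
(2) Kwabena alone 'hears' it — an imagined sound, not present in the space → meta-diegetic.
Sound (3): it lives in Kwabena's subjectivity, not in the clearing, so meta-diegetic.
(4) is non-diegetic: commentary laid over the scene from outside the fiction.
Only (1) is diegetic.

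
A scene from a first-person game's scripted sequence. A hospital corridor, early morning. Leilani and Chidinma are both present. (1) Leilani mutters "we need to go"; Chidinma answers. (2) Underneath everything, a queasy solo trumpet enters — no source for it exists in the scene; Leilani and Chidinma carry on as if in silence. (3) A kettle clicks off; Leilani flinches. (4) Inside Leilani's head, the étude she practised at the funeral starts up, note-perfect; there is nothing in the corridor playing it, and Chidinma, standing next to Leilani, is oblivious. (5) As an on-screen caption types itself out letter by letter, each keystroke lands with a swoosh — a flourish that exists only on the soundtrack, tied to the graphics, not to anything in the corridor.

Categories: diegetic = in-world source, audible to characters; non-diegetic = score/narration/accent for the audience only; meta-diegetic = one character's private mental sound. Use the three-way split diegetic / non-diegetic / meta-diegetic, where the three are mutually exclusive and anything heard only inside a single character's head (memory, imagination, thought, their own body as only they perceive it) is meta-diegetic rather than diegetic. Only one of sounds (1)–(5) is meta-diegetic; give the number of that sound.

(1) spoken by a character present in the story world → diegetic.
Sound (2): nothing in the corridor produces it and the characters don't hear it — pure soundtrack, so non-diegetic.
(3) the sound comes from a kettle physically present in the location → diegetic.
(4) the music is a memory playing inside Leilani's mind alone; no real-world source, Chidinma can't hear it → meta-diegetic.
(5) is non-diegetic: it accompanies on-screen graphics, not anything inside the story world.
Only (4) is meta-diegetic.

4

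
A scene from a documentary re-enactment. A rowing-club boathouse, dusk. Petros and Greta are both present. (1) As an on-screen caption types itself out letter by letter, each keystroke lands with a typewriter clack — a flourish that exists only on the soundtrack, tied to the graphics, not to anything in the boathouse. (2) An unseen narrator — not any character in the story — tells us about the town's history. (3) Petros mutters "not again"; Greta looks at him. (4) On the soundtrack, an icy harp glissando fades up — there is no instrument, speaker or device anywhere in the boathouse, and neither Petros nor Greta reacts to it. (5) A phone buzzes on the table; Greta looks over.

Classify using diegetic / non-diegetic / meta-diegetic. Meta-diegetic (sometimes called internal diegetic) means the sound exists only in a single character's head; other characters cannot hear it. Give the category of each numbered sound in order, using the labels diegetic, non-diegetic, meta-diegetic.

non-diegetic, non-diegetic, diegetic, non-diegetic, diegetic

(1) the caption isn't part of the story world, so neither is the sound tied to it → non-diegetic.
(2) is non-diegetic: commentary laid over the scene from outside the fiction.
Sound (3): on-screen dialogue — Petros speaks and Greta is there to hear, so diegetic.
(4) it has no source in the story world and no character can hear it — it's underscore → non-diegetic.
Sound (5): a phone is a real object/event in the scene's world, so diegetic.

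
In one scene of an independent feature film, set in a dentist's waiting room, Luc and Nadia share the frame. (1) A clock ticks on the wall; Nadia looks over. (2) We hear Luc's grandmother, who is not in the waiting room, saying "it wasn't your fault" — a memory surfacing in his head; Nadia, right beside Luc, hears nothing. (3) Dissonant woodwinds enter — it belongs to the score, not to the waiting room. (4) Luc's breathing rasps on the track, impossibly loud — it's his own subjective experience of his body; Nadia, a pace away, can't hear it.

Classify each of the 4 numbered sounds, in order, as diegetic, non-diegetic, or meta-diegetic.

(1) an in-world source (a clock); characters could hear it → diegetic.
(2) is meta-diegetic: a remembered line, private to Luc — not present in the room, not audible to Nadia.
(3) it has no source in the story world and no character can hear it — it's underscore → non-diegetic.
(4) is meta-diegetic: point-of-audition from inside Luc's body; not a sound in the room.

diegetic, meta-diegetic, non-diegetic, meta-diegetic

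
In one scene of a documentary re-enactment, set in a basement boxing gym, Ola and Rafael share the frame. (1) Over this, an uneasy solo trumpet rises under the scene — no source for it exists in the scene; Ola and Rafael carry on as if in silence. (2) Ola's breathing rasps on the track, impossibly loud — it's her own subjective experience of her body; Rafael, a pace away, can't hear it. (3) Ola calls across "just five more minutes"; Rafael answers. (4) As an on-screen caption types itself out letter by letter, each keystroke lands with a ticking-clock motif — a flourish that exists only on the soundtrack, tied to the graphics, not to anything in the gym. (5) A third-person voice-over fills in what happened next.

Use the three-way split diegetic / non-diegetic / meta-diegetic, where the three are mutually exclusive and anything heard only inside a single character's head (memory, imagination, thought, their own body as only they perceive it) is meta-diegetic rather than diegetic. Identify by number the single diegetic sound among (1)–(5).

(1) nothing in the gym produces it and the characters don't hear it — pure soundtrack → non-diegetic.
(2) is meta-diegetic: a subjective body sound — Ola's private perception, inaudible to Rafael.
(3) Ola is a character speaking aloud in the scene → diegetic.
(4) is non-diegetic: it accompanies on-screen graphics, not anything inside the story world.
Sound (5): commentary laid over the scene from outside the fiction, so non-diegetic.
Only (3) is diegetic.

3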